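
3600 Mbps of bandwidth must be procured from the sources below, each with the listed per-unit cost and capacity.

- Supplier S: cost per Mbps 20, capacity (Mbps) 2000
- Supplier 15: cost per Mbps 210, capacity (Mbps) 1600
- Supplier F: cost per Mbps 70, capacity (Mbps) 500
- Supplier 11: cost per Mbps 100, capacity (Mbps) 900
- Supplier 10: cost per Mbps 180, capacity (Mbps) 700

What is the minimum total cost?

Use sources in increasing cost order.
Supplier S at 20: take all 2000 Mbps → 1600 still needed.
Supplier F (70): use full 500 → 1100 Mbps to go.
Supplier 11 (100): use full 900 → 200 Mbps to go.
Supplier 10 at 180: take 200 of its 700 → requirement met.
Supplier 15: unused.
Cost = 2000×20 + 500×70 + 900×100 + 200×180 = 201000.

201000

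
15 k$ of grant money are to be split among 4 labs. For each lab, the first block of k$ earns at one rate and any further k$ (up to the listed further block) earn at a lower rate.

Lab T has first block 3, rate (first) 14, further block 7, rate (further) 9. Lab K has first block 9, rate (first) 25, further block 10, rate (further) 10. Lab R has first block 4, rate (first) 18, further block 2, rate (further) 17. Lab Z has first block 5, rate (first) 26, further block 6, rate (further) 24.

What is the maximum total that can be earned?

Treat each block as its own option and order by rate: Lab Z/first 26 > Lab K/first 25 > Lab Z/second 24 > Lab R/first 18 > Lab R/second 17 > Lab T/first 14 > Lab K/second 10 > Lab T/second 9.
Fill Lab Z first block (5 at 26) — 10 left.
Lab K/first (25): +9 — 1 left.
1 remain; put them into Lab Z second at 24.
Total = 26×5 + 25×9 + 24×1 = 379.

379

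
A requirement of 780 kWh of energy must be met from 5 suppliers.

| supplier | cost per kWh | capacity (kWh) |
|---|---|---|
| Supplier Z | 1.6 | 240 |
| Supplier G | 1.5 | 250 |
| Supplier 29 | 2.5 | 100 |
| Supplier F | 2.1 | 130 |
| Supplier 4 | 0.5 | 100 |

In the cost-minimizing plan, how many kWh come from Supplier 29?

Fill from the cheapest supplier first.
Supplier 4 (0.5): use full 100 — 680 kWh to go.
Supplier G (1.5): use full 250 — 430 kWh to go.
Take 240 from Supplier Z at 1.6 — need 190 more.
Supplier F (2.1): use full 130 — 60 kWh to go.
Supplier 29 at 2.5: take 60 of its 100 — requirement met.

60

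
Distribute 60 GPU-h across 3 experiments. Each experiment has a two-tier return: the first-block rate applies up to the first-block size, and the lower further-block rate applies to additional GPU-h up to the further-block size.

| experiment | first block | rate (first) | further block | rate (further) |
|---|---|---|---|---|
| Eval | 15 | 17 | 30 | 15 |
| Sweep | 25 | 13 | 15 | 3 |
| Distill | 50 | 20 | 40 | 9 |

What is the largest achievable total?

1170

Treat each block as its own option and order by rate: Distill/T1 20 > Eval/T1 17 > Eval/T2 15 > Sweep/T1 13 > Distill/T2 9 > Sweep/T2 3.
Fill Distill T1 block (50 at 20) → 10 left.
Eval/T1: +10 of 15 at 17; pool empty.
Total = 20×50 + 17×10 = 1170.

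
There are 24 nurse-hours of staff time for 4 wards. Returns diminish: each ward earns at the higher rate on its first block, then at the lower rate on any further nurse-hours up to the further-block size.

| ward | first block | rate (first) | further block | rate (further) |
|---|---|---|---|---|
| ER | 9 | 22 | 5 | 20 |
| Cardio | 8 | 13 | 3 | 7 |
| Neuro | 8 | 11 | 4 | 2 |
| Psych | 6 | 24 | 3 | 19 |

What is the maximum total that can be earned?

512

Order all 8 blocks by rate: Psych/tier1 24 > ER/tier1 22 > ER/tier2 20 > Psych/tier2 19 > Cardio/tier1 13 > Neuro/tier1 11 > Cardio/tier2 7 > Neuro/tier2 2.
Psych tier1 at 24: fill all 6 ; 18 left.
ER/tier1 (22): +9 ; 9 left.
ER/tier2 (20): +5 ; 4 left.
Psych/tier2 (19): +3 ; 1 left.
Cardio/tier1: +1 of 8 at 13; pool empty.
Total = 24×6 + 22×9 + 20×5 + 19×3 + 13×1 = 512.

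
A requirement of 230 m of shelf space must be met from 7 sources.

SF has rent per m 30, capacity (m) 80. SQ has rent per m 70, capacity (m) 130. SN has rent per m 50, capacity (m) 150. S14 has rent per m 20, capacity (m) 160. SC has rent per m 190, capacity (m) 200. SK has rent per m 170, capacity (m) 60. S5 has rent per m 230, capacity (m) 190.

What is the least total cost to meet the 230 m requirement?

5300

Use sources in increasing cost order.
Take 160 from S14 at 20 → need 70 more.
Take 70 from SF at 30 to finish.
SN, SQ, SK, SC, S5: unused.
Cost = 160×20 + 70×30 = 5300.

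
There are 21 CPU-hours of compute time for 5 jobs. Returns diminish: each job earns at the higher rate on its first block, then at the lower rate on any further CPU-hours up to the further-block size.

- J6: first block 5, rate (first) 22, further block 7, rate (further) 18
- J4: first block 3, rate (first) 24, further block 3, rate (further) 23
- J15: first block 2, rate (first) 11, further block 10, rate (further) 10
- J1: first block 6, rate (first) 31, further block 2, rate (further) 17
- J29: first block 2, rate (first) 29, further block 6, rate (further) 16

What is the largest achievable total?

Treat each block as its own option and order by rate: J1/tier1 31 > J29/tier1 29 > J4/tier1 24 > J4/tier2 23 > J6/tier1 22 > J6/tier2 18 > J1/tier2 17 > J29/tier2 16 > J15/tier1 11 > J15/tier2 10.
Fill J1 tier1 block (6 at 31) → 15 left.
J29/tier1 (29): +2 → 13 left.
J4 tier1 at 24: fill all 3 → 10 left.
J4 tier2 at 23: fill all 3 → 7 left.
J6 tier1 at 22: fill all 5 → 2 left.
J6 tier2 at 18: only 2 left, fill 2.
Total = 31×6 + 29×2 + 24×3 + 23×3 + 22×5 + 18×2 = 531.

531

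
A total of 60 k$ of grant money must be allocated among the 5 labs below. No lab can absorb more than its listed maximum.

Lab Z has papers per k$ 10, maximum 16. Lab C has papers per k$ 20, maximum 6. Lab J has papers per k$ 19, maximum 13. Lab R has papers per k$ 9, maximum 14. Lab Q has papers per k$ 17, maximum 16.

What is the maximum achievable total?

Rank by papers per k$: Lab C 20 > Lab J 19 > Lab Q 17 > Lab Z 10 > Lab R 9.
Lab C takes 6 to reach its cap of 6 ; 54 left.
Give Lab J 13 to hit its cap of 13 ; 41 left.
Give Lab Q 16 to hit its cap of 16 ; 25 left.
Lab Z: +16 to 16 (cap) ; 9 left.
Lab R: +9 (room for 14) → 9. Pool exhausted.
Total = 10×16 + 20×6 + 19×13 + 9×9 + 17×16 = 880.

880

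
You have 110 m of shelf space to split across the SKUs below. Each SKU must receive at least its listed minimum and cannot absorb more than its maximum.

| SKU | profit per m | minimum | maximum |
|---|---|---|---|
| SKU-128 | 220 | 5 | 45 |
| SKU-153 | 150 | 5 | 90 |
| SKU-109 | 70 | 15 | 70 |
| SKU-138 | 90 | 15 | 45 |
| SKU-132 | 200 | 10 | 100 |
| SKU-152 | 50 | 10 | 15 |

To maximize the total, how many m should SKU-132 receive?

Meeting every minimum uses 5+5+15+15+10+10 = 60 m, leaving 50.
Order the SKUs by profit per m: SKU-128 220 > SKU-132 200 > SKU-153 150 > SKU-138 90 > SKU-109 70 > SKU-152 50.
Give SKU-128 40 more to hit its cap of 45 → 10 left.
Only 10 left; SKU-132 takes them to reach 20.

20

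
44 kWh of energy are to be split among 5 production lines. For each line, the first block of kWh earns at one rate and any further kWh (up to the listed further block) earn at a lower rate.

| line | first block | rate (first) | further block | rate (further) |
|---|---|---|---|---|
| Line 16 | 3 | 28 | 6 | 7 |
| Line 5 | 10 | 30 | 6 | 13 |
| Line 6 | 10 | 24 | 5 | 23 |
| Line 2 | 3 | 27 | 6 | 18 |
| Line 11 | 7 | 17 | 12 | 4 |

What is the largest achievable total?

1047

Rank every tier by rate: Line 5/tier1 30 > Line 16/tier1 28 > Line 2/tier1 27 > Line 6/tier1 24 > Line 6/tier2 23 > Line 2/tier2 18 > Line 11/tier1 17 > Line 5/tier2 13 > Line 16/tier2 7 > Line 11/tier2 4.
Fill Line 5 tier1 block (10 at 30) ; 34 left.
Fill Line 16 tier1 block (3 at 28) ; 31 left.
Fill Line 2 tier1 block (3 at 27) ; 28 left.
Line 6/tier1 (24): +10 ; 18 left.
Fill Line 6 tier2 block (5 at 23) ; 13 left.
Line 2 tier2 at 18: fill all 6 ; 7 left.
Line 11 tier1 at 17: fill all 7 ; 0 left.
Total = 30×10 + 28×3 + 27×3 + 24×10 + 23×5 + 18×6 + 17×7 = 1047.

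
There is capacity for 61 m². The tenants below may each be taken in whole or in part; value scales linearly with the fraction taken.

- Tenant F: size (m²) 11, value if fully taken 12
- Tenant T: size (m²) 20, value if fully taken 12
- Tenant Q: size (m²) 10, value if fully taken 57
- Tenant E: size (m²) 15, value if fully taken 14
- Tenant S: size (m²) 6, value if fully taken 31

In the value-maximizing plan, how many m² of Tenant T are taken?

19

Rank by value-to-size ratio: Tenant Q 57/10≈5.7, Tenant S 31/6≈5.17, Tenant F 12/11≈1.09, Tenant E 14/15≈0.933, Tenant T 12/20≈0.6.
All 10 m² of Tenant Q fit (value 57) — 51 remain.
Tenant S: take in full, 6 m² for value 31 — 45 left.
Tenant F: take in full, 11 m² for value 12 — 34 left.
Tenant E: take in full, 15 m² for value 14 — 19 left.
19 m² left: a 19/20 share of Tenant T gives 12×19/20 = 11.4.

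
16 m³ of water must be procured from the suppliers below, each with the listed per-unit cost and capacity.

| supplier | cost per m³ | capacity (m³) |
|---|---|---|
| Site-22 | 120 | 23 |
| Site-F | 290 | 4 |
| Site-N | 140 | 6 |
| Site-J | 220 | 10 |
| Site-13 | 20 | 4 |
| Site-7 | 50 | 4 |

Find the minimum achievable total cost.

1240

Use suppliers in increasing cost order.
Site-13 (20): use full 4 → 12 m³ to go.
Site-7 (50): use full 4 → 8 m³ to go.
Site-22 (120): take the remaining 8 → done.
Site-N, Site-J, Site-F: unused.
Cost = 4×20 + 4×50 + 8×120 = 1240.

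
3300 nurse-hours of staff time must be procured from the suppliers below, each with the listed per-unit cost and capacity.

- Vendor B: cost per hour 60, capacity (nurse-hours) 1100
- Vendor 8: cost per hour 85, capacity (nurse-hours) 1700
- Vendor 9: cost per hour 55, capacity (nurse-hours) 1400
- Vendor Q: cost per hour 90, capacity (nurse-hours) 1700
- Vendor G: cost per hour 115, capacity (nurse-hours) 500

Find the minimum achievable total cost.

Fill from the cheapest supplier first.
Vendor 9 at 55: take all 1400 nurse-hours → 1900 still needed.
Vendor B at 60: take all 1100 nurse-hours → 800 still needed.
Vendor 8 at 85: take 800 of its 1700 → requirement met.
Vendor Q, Vendor G: unused.
Cost = 1400×55 + 1100×60 + 800×85 = 211000.

211000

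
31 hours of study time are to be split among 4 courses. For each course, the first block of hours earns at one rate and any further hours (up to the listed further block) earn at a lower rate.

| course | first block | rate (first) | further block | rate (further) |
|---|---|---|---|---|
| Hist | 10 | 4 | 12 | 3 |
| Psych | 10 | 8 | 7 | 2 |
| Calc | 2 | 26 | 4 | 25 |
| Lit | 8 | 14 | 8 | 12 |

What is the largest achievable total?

432

Rank every tier by rate: Calc/T1 26 > Calc/T2 25 > Lit/T1 14 > Lit/T2 12 > Psych/T1 8 > Hist/T1 4 > Hist/T2 3 > Psych/T2 2.
Fill Calc T1 block (2 at 26) — 29 left.
Calc T2 at 25: fill all 4 — 25 left.
Lit/T1 (14): +8 — 17 left.
Lit T2 at 12: fill all 8 — 9 left.
Psych T1 at 8: only 9 left, fill 9.
Total = 26×2 + 25×4 + 14×8 + 12×8 + 8×9 = 432.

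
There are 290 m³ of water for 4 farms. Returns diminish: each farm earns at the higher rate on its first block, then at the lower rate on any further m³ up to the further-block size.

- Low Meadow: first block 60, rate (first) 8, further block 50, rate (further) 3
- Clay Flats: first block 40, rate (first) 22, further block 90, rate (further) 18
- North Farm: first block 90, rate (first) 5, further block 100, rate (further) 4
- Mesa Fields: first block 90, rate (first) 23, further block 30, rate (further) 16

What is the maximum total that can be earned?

Treat each block as its own option and order by rate: Mesa Fields/T1 23 > Clay Flats/T1 22 > Clay Flats/T2 18 > Mesa Fields/T2 16 > Low Meadow/T1 8 > North Farm/T1 5 > North Farm/T2 4 > Low Meadow/T2 3.
Mesa Fields T1 at 23: fill all 90 → 200 left.
Fill Clay Flats T1 block (40 at 22) → 160 left.
Clay Flats/T2 (18): +90 → 70 left.
Mesa Fields/T2 (16): +30 → 40 left.
Low Meadow/T1: +40 of 60 at 8; pool empty.
Total = 23×90 + 22×40 + 18×90 + 16×30 + 8×40 = 5370.

5370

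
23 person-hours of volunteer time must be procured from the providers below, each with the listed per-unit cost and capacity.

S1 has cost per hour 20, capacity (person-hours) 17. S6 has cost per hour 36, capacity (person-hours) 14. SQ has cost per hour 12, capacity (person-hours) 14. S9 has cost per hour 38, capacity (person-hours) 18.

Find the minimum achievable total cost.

348

Fill from the cheapest provider first.
SQ at 12: take all 14 person-hours → 9 still needed.
Take 9 from S1 at 20 to finish.
S6, S9: unused.
Cost = 14×12 + 9×20 = 348.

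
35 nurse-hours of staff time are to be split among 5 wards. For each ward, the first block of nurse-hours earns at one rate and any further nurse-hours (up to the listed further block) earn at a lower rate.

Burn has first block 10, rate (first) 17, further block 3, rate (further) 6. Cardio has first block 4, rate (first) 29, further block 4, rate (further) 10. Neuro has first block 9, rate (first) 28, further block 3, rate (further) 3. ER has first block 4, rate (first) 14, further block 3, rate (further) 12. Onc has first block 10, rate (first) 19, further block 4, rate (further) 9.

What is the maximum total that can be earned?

Rank every tier by rate: Cardio/T1 29 > Neuro/T1 28 > Onc/T1 19 > Burn/T1 17 > ER/T1 14 > ER/T2 12 > Cardio/T2 10 > Onc/T2 9 > Burn/T2 6 > Neuro/T2 3.
Cardio T1 at 29: fill all 4 — 31 left.
Fill Neuro T1 block (9 at 28) — 22 left.
Onc/T1 (19): +10 — 12 left.
Fill Burn T1 block (10 at 17) — 2 left.
ER/T1: +2 of 4 at 14; pool empty.
Total = 29×4 + 28×9 + 19×10 + 17×10 + 14×2 = 756.

756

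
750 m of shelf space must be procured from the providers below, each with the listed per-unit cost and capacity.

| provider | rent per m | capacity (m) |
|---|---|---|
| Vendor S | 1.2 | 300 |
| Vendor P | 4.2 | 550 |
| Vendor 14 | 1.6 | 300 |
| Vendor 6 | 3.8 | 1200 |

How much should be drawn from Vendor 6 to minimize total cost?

150

Fill from the cheapest provider first.
Take 300 from Vendor S at 1.2 ; need 450 more.
Vendor 14 at 1.6: take all 300 m ; 150 still needed.
Vendor 6 at 3.8: take 150 of its 1200 ; requirement met.
Vendor P: unused.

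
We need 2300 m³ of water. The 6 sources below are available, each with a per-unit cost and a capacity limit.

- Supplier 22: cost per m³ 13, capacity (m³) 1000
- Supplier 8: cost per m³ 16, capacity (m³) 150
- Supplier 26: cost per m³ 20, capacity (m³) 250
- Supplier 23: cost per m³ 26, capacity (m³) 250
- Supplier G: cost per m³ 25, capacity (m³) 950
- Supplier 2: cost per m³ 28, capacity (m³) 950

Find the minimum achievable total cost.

42900

Cheapest first:
Take 1000 from Supplier 22 at 13 ; need 1300 more.
Supplier 8 (16): use full 150 ; 1150 m³ to go.
Take 250 from Supplier 26 at 20 ; need 900 more.
Supplier G (25): take the remaining 900 ; done.
Supplier 23, Supplier 2: unused.
Cost = 1000×13 + 150×16 + 250×20 + 900×25 = 42900.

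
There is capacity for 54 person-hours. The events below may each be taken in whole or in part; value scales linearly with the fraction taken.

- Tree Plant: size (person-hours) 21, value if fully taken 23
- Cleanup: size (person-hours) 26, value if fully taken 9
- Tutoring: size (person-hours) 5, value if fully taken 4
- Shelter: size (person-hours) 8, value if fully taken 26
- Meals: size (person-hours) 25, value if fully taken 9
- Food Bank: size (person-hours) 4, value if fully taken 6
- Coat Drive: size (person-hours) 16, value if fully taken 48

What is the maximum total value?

Best value per unit of size first: Shelter 26/8≈3.25, Coat Drive 48/16≈3, Food Bank 6/4≈1.5, Tree Plant 23/21≈1.1, Tutoring 4/5≈0.8, Meals 9/25≈0.36, Cleanup 9/26≈0.346.
Shelter: take in full, 8 person-hours for value 26 → 46 left.
Take all of Coat Drive (16 person-hours, value 48) → 30 person-hours left.
Food Bank: take in full, 4 person-hours for value 6 → 26 left.
All 21 person-hours of Tree Plant fit (value 23) → 5 remain.
Tutoring: take in full, 5 person-hours for value 4 → 0 left.
Total value = 107.

107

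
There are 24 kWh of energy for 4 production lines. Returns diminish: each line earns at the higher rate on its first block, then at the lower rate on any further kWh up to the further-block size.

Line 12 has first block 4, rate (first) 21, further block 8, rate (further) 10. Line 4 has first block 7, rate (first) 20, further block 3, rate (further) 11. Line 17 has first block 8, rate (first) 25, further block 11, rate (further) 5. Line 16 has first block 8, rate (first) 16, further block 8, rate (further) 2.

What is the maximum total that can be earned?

Order all 8 blocks by rate: Line 17/T1 25 > Line 12/T1 21 > Line 4/T1 20 > Line 16/T1 16 > Line 4/T2 11 > Line 12/T2 10 > Line 17/T2 5 > Line 16/T2 2.
Line 17 T1 at 25: fill all 8 — 16 left.
Line 12/T1 (21): +4 — 12 left.
Line 4 T1 at 20: fill all 7 — 5 left.
5 remain; put them into Line 16 T1 at 16.
Total = 25×8 + 21×4 + 20×7 + 16×5 = 504.

504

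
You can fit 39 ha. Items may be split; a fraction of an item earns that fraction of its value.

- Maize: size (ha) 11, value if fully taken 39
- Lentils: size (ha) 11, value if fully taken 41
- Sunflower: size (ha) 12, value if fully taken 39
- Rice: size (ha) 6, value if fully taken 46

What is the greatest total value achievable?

161.75

Rank by value-to-size ratio: Rice 46/6≈7.67, Lentils 41/11≈3.73, Maize 39/11≈3.55, Sunflower 39/12≈3.25.
Rice: take in full, 6 ha for value 46 → 33 left.
All 11 ha of Lentils fit (value 41) → 22 remain.
Take all of Maize (11 ha, value 39) → 11 ha left.
Fill the last 11 ha with part of Sunflower: 11/12 of it earns 35.75.
Total value = 161.75.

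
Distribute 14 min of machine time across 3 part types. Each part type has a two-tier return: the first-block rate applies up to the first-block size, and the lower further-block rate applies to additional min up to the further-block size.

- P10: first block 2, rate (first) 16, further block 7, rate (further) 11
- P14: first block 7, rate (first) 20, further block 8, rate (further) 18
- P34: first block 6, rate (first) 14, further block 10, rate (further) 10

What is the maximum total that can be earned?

266

Rank every tier by rate: P14/tier1 20 > P14/tier2 18 > P10/tier1 16 > P34/tier1 14 > P10/tier2 11 > P34/tier2 10.
Fill P14 tier1 block (7 at 20) ; 7 left.
P14/tier2: +7 of 8 at 18; pool empty.
Total = 20×7 + 18×7 = 266.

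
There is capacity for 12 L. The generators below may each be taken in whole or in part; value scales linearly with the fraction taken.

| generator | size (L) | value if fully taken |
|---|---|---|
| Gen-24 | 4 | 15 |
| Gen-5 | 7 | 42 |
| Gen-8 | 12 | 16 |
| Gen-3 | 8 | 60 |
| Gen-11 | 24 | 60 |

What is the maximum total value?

Sort by value density: Gen-3 60/8≈7.5, Gen-5 42/7≈6, Gen-24 15/4≈3.75, Gen-11 60/24≈2.5, Gen-8 16/12≈1.33.
All 8 L of Gen-3 fit (value 60) — 4 remain.
Only 4 L remain; take 4/7 of Gen-5 for value 42×4/7 = 24.
Total value = 84.

84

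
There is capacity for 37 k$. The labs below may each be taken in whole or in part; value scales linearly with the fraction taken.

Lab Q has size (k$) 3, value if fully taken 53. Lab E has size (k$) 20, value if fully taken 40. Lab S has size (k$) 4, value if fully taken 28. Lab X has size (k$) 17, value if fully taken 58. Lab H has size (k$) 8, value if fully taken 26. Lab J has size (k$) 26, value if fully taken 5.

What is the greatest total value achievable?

175

Best value per unit of size first: Lab Q 53/3≈17.7, Lab S 28/4≈7, Lab X 58/17≈3.41, Lab H 26/8≈3.25, Lab E 40/20≈2, Lab J 5/26≈0.192.
Lab Q: take in full, 3 k$ for value 53 — 34 left.
Take all of Lab S (4 k$, value 28) — 30 k$ left.
Lab X: take in full, 17 k$ for value 58 — 13 left.
Lab H: take in full, 8 k$ for value 26 — 5 left.
Only 5 k$ remain; take 5/20 of Lab E for value 40×5/20 = 10.
Total value = 175.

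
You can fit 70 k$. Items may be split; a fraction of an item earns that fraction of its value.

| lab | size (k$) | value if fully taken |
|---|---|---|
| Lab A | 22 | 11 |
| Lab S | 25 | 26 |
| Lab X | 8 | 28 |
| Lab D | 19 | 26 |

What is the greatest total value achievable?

89

Sort by value density: Lab X 28/8≈3.5, Lab D 26/19≈1.37, Lab S 26/25≈1.04, Lab A 11/22≈0.5.
All 8 k$ of Lab X fit (value 28) → 62 remain.
Take all of Lab D (19 k$, value 26) → 43 k$ left.
Take all of Lab S (25 k$, value 26) → 18 k$ left.
Fill the last 18 k$ with part of Lab A: 18/22 of it earns 9.
Total value = 89.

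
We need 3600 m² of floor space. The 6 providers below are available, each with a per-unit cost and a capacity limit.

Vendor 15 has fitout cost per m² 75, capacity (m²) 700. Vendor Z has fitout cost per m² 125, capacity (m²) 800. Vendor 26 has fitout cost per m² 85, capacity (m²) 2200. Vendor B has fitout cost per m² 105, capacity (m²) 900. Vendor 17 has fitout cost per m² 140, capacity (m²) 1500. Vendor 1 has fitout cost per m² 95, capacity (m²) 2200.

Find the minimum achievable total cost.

306000

Use providers in increasing cost order.
Take 700 from Vendor 15 at 75 ; need 2900 more.
Vendor 26 at 85: take all 2200 m² ; 700 still needed.
Take 700 from Vendor 1 at 95 to finish.
Vendor B, Vendor Z, Vendor 17: unused.
Cost = 700×75 + 2200×85 + 700×95 = 306000.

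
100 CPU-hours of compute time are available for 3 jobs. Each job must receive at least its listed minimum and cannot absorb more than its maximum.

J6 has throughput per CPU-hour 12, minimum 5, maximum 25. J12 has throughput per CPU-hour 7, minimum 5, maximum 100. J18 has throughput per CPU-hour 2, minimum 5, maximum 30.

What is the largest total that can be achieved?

Meeting every minimum uses 5+5+5 = 15 CPU-hours, leaving 85.
Highest throughput per CPU-hour first: J6 12 > J12 7 > J18 2.
Give J6 20 more to hit its cap of 25 → 65 left.
J12: +65 (room for 95) → 70. Pool exhausted.
Total = 12×25 + 7×70 + 2×5 = 800.

800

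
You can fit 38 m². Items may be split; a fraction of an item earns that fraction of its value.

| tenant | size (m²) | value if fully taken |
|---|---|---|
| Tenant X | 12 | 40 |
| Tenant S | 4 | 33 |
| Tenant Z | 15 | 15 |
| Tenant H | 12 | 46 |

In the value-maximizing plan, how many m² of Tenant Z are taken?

Rank by value-to-size ratio: Tenant S 33/4≈8.25, Tenant H 46/12≈3.83, Tenant X 40/12≈3.33, Tenant Z 15/15≈1.
Take all of Tenant S (4 m², value 33) — 34 m² left.
Take all of Tenant H (12 m², value 46) — 22 m² left.
Take all of Tenant X (12 m², value 40) — 10 m² left.
10 m² left: a 10/15 share of Tenant Z gives 15×10/15 = 10.

10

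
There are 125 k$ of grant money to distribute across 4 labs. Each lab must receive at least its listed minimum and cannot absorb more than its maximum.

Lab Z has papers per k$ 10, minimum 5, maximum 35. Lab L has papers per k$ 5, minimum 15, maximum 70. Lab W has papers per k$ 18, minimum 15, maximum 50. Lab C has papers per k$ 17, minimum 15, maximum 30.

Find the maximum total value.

Meeting every minimum uses 5+15+15+15 = 50 k$, leaving 75.
Rank by papers per k$: Lab W 18 > Lab C 17 > Lab Z 10 > Lab L 5.
Give Lab W 35 more to hit its cap of 50 → 40 left.
Give Lab C 15 more to hit its cap of 30 → 25 left.
Lab Z has room for 30 more but only 25 remain, so it gets 30.
Total = 10×30 + 5×15 + 18×50 + 17×30 = 1785.

1785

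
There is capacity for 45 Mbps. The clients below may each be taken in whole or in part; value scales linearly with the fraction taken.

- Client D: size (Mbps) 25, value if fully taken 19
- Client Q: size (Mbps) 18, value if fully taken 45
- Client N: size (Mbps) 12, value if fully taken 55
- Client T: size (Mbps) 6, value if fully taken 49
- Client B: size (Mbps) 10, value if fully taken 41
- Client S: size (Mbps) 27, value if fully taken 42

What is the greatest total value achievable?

Best value per unit of size first: Client T 49/6≈8.17, Client N 55/12≈4.58, Client B 41/10≈4.1, Client Q 45/18≈2.5, Client S 42/27≈1.56, Client D 19/25≈0.76.
Client T: take in full, 6 Mbps for value 49 → 39 left.
Take all of Client N (12 Mbps, value 55) → 27 Mbps left.
Client B: take in full, 10 Mbps for value 41 → 17 left.
17 Mbps left: a 17/18 share of Client Q gives 45×17/18 = 42.5.
Total value = 187.5.

187.5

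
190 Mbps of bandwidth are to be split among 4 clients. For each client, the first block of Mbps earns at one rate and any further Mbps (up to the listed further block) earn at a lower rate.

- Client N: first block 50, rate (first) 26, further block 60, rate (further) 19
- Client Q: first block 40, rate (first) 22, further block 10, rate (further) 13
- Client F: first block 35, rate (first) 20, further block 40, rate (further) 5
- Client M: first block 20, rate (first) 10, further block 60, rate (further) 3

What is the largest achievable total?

Treat each block as its own option and order by rate: Client N/first 26 > Client Q/first 22 > Client F/first 20 > Client N/second 19 > Client Q/second 13 > Client M/first 10 > Client F/second 5 > Client M/second 3.
Client N/first (26): +50 ; 140 left.
Fill Client Q first block (40 at 22) ; 100 left.
Client F/first (20): +35 ; 65 left.
Client N second at 19: fill all 60 ; 5 left.
5 remain; put them into Client Q second at 13.
Total = 26×50 + 22×40 + 20×35 + 19×60 + 13×5 = 4085.

4085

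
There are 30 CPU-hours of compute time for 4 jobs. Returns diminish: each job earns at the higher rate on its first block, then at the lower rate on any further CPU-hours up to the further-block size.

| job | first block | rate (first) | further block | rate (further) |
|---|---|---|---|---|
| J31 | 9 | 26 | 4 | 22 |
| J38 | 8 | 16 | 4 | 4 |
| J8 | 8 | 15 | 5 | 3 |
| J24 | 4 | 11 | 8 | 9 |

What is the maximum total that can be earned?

581

Order all 8 blocks by rate: J31/tier1 26 > J31/tier2 22 > J38/tier1 16 > J8/tier1 15 > J24/tier1 11 > J24/tier2 9 > J38/tier2 4 > J8/tier2 3.
Fill J31 tier1 block (9 at 26) — 21 left.
J31/tier2 (22): +4 — 17 left.
J38/tier1 (16): +8 — 9 left.
J8 tier1 at 15: fill all 8 — 1 left.
1 remain; put them into J24 tier1 at 11.
Total = 26×9 + 22×4 + 16×8 + 15×8 + 11×1 = 581.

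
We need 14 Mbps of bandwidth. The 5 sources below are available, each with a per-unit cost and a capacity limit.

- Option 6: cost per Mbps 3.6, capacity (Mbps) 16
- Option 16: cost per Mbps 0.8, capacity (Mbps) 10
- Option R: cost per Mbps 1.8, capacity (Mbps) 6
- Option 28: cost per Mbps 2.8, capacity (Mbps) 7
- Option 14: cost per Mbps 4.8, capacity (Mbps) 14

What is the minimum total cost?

Cheapest first:
Option 16 at 0.8: take all 10 Mbps → 4 still needed.
Option R at 1.8: take 4 of its 6 → requirement met.
Option 28, Option 6, Option 14: unused.
Cost = 10×0.8 + 4×1.8 = 15.2.

15.2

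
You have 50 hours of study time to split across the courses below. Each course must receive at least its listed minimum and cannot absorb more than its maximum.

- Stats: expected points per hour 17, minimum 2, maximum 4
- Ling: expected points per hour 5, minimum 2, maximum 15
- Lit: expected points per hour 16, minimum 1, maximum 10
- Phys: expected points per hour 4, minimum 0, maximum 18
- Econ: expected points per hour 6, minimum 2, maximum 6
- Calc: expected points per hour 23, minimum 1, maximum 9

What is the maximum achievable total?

Meeting every minimum uses 2+2+1+0+2+1 = 8 hours, leaving 42.
Highest expected points per hour first: Calc 23 > Stats 17 > Lit 16 > Econ 6 > Ling 5 > Phys 4.
Calc takes 8 more to reach its cap of 9 → 34 left.
Give Stats 2 more to hit its cap of 4 → 32 left.
Give Lit 9 more to hit its cap of 10 → 23 left.
Econ: +4 to 6 (cap) → 19 left.
Ling: +13 to 15 (cap) → 6 left.
Phys: +6 (room for 18) → 6. Pool exhausted.
Total = 17×4 + 5×15 + 16×10 + 4×6 + 6×6 + 23×9 = 570.

570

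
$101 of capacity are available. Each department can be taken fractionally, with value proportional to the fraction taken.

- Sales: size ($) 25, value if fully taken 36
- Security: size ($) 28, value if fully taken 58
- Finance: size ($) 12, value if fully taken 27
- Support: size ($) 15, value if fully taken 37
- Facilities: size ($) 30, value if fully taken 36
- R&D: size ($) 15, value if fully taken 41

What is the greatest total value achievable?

206.2

Rank by value-to-size ratio: R&D 41/15≈2.73, Support 37/15≈2.47, Finance 27/12≈2.25, Security 58/28≈2.07, Sales 36/25≈1.44, Facilities 36/30≈1.2.
Take all of R&D (15 $, value 41) ; 86 $ left.
All 15 $ of Support fit (value 37) ; 71 remain.
All 12 $ of Finance fit (value 27) ; 59 remain.
All 28 $ of Security fit (value 58) ; 31 remain.
Take all of Sales (25 $, value 36) ; 6 $ left.
Fill the last 6 $ with part of Facilities: 6/30 of it earns 7.2.
Total value = 206.2.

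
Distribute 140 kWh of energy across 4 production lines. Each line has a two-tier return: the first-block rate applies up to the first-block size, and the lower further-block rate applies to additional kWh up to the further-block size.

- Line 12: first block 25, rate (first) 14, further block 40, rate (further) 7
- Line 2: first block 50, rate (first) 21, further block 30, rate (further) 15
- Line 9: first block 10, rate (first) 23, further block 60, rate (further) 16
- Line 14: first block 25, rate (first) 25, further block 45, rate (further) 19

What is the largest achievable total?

2920

Treat each block as its own option and order by rate: Line 14/first 25 > Line 9/first 23 > Line 2/first 21 > Line 14/second 19 > Line 9/second 16 > Line 2/second 15 > Line 12/first 14 > Line 12/second 7.
Line 14 first at 25: fill all 25 — 115 left.
Line 9 first at 23: fill all 10 — 105 left.
Fill Line 2 first block (50 at 21) — 55 left.
Line 14/second (19): +45 — 10 left.
Line 9/second: +10 of 60 at 16; pool empty.
Total = 25×25 + 23×10 + 21×50 + 19×45 + 16×10 = 2920.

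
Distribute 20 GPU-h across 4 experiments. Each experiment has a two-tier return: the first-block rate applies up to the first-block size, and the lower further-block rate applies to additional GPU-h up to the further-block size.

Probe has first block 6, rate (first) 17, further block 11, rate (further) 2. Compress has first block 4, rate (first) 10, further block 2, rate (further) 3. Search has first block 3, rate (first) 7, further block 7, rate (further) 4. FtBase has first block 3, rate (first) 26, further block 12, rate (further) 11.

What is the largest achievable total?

Treat each block as its own option and order by rate: FtBase/T1 26 > Probe/T1 17 > FtBase/T2 11 > Compress/T1 10 > Search/T1 7 > Search/T2 4 > Compress/T2 3 > Probe/T2 2.
Fill FtBase T1 block (3 at 26) — 17 left.
Probe T1 at 17: fill all 6 — 11 left.
11 remain; put them into FtBase T2 at 11.
Total = 26×3 + 17×6 + 11×11 = 301.

301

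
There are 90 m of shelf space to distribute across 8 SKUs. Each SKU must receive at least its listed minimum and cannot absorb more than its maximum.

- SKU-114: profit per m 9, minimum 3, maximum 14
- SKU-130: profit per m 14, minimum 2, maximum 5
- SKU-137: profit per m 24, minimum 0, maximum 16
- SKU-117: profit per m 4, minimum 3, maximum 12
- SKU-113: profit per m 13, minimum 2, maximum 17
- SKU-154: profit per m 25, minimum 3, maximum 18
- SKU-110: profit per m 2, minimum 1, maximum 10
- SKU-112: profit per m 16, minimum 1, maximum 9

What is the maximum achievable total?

1437

Meeting every minimum uses 3+2+0+3+2+3+1+1 = 15 m, leaving 75.
Highest profit per m first: SKU-154 25 > SKU-137 24 > SKU-112 16 > SKU-130 14 > SKU-113 13 > SKU-114 9 > SKU-117 4 > SKU-110 2.
SKU-154 takes 15 more to reach its cap of 18 ; 60 left.
SKU-137 takes 16 more to reach its cap of 16 ; 44 left.
Give SKU-112 8 more to hit its cap of 9 ; 36 left.
Give SKU-130 3 more to hit its cap of 5 ; 33 left.
SKU-113: +15 to 17 (cap) ; 18 left.
Give SKU-114 11 more to hit its cap of 14 ; 7 left.
SKU-117: +7 (room for 9) → 10. Pool exhausted.
Total = 9×14 + 14×5 + 24×16 + 4×10 + 13×17 + 25×18 + 2×1 + 16×9 = 1437.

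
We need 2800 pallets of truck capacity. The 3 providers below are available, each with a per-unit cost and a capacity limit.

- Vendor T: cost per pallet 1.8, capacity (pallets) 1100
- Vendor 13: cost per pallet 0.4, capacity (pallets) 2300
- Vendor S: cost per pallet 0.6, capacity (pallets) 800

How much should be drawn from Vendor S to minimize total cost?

500

Fill from the cheapest provider first.
Vendor 13 at 0.4: take all 2300 pallets — 500 still needed.
Vendor S at 0.6: take 500 of its 800 — requirement met.
Vendor T: unused.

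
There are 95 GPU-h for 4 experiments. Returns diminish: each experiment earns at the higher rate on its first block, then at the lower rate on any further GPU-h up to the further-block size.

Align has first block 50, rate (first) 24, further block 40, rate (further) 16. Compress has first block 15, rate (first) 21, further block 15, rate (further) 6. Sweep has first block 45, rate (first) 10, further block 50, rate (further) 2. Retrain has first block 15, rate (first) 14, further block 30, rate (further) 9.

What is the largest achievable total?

Order all 8 blocks by rate: Align/first 24 > Compress/first 21 > Align/second 16 > Retrain/first 14 > Sweep/first 10 > Retrain/second 9 > Compress/second 6 > Sweep/second 2.
Align first at 24: fill all 50 ; 45 left.
Fill Compress first block (15 at 21) ; 30 left.
Align second at 16: only 30 left, fill 30.
Total = 24×50 + 21×15 + 16×30 = 1995.

1995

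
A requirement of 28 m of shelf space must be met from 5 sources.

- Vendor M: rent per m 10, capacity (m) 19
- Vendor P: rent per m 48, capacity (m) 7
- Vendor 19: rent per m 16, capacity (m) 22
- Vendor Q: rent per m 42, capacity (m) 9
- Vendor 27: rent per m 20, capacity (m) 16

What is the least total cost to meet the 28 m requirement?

334

Fill from the cheapest source first.
Vendor M at 10: take all 19 m → 9 still needed.
Vendor 19 at 16: take 9 of its 22 → requirement met.
Vendor 27, Vendor Q, Vendor P: unused.
Cost = 19×10 + 9×16 = 334.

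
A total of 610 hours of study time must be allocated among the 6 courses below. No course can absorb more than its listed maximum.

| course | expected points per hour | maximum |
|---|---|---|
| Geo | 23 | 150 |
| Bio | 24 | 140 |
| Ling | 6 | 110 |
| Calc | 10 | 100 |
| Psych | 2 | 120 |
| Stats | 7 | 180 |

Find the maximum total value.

9310

Highest expected points per hour first: Bio 24 > Geo 23 > Calc 10 > Stats 7 > Ling 6 > Psych 2.
Bio: +140 to 140 (cap) → 470 left.
Geo: +150 to 150 (cap) → 320 left.
Calc takes 100 to reach its cap of 100 → 220 left.
Give Stats 180 to hit its cap of 180 → 40 left.
Ling: +40 (room for 110) → 40. Pool exhausted.
Total = 23×150 + 24×140 + 6×40 + 10×100 + 7×180 = 9310.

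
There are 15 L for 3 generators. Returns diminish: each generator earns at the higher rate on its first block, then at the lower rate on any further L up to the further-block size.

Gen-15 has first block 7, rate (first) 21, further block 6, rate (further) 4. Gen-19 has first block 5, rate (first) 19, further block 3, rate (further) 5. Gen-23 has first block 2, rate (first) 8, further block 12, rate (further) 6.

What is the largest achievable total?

Treat each block as its own option and order by rate: Gen-15/tier1 21 > Gen-19/tier1 19 > Gen-23/tier1 8 > Gen-23/tier2 6 > Gen-19/tier2 5 > Gen-15/tier2 4.
Gen-15 tier1 at 21: fill all 7 → 8 left.
Fill Gen-19 tier1 block (5 at 19) → 3 left.
Fill Gen-23 tier1 block (2 at 8) → 1 left.
Gen-23 tier2 at 6: only 1 left, fill 1.
Total = 21×7 + 19×5 + 8×2 + 6×1 = 264.

264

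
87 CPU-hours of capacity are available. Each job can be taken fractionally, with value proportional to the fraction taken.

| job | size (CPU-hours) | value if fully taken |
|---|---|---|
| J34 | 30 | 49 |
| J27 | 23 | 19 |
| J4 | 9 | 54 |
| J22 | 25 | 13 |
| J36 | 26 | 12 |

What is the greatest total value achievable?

Rank by value-to-size ratio: J4 54/9≈6, J34 49/30≈1.63, J27 19/23≈0.826, J22 13/25≈0.52, J36 12/26≈0.462.
J4: take in full, 9 CPU-hours for value 54 — 78 left.
Take all of J34 (30 CPU-hours, value 49) — 48 CPU-hours left.
J27: take in full, 23 CPU-hours for value 19 — 25 left.
J22: take in full, 25 CPU-hours for value 13 — 0 left.
Total value = 135.

135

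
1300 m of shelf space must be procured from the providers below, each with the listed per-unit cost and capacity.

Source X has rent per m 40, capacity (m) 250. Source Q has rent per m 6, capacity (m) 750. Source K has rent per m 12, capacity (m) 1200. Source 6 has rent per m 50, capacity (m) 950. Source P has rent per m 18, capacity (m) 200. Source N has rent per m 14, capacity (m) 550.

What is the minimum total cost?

Use providers in increasing cost order.
Source Q at 6: take all 750 m ; 550 still needed.
Source K (12): take the remaining 550 ; done.
Source N, Source P, Source X, Source 6: unused.
Cost = 750×6 + 550×12 = 11100.

11100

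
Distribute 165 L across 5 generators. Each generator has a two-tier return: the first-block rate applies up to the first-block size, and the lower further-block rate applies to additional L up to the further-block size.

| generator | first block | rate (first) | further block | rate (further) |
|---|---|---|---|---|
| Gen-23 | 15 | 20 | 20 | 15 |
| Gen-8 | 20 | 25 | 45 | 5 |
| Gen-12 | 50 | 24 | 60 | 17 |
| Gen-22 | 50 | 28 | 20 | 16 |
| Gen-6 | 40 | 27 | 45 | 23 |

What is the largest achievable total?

Rank every tier by rate: Gen-22/T1 28 > Gen-6/T1 27 > Gen-8/T1 25 > Gen-12/T1 24 > Gen-6/T2 23 > Gen-23/T1 20 > Gen-12/T2 17 > Gen-22/T2 16 > Gen-23/T2 15 > Gen-8/T2 5.
Gen-22/T1 (28): +50 → 115 left.
Gen-6 T1 at 27: fill all 40 → 75 left.
Fill Gen-8 T1 block (20 at 25) → 55 left.
Fill Gen-12 T1 block (50 at 24) → 5 left.
Gen-6/T2: +5 of 45 at 23; pool empty.
Total = 28×50 + 27×40 + 25×20 + 24×50 + 23×5 = 4295.

4295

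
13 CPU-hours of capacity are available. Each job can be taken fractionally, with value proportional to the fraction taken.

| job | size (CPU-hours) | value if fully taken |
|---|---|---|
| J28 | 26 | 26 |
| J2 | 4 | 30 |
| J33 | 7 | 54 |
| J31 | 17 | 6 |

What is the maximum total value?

Best value per unit of size first: J33 54/7≈7.71, J2 30/4≈7.5, J28 26/26≈1, J31 6/17≈0.353.
Take all of J33 (7 CPU-hours, value 54) ; 6 CPU-hours left.
J2: take in full, 4 CPU-hours for value 30 ; 2 left.
Fill the last 2 CPU-hours with part of J28: 2/26 of it earns 2.
Total value = 86.

86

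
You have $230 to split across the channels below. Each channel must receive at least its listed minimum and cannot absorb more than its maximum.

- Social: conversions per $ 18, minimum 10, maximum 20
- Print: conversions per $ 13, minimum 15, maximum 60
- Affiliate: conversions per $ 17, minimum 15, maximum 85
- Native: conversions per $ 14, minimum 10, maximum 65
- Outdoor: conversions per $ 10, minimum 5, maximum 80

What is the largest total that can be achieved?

3480

Meeting every minimum uses 10+15+15+10+5 = 55 $, leaving 175.
Highest conversions per $ first: Social 18 > Affiliate 17 > Native 14 > Print 13 > Outdoor 10.
Give Social 10 more to hit its cap of 20 — 165 left.
Affiliate takes 70 more to reach its cap of 85 — 95 left.
Native takes 55 more to reach its cap of 65 — 40 left.
Print: +40 (room for 45) → 55. Pool exhausted.
Total = 18×20 + 13×55 + 17×85 + 14×65 + 10×5 = 3480.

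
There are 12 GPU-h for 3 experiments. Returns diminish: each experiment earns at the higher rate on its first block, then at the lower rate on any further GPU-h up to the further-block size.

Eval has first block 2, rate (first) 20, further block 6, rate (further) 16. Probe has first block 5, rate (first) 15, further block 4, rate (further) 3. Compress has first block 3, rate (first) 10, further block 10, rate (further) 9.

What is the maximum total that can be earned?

196

Treat each block as its own option and order by rate: Eval/first 20 > Eval/second 16 > Probe/first 15 > Compress/first 10 > Compress/second 9 > Probe/second 3.
Eval/first (20): +2 → 10 left.
Eval/second (16): +6 → 4 left.
Probe/first: +4 of 5 at 15; pool empty.
Total = 20×2 + 16×6 + 15×4 = 196.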